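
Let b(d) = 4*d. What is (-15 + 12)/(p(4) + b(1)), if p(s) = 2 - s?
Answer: -3/2 ≈ -1.5000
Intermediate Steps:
(-15 + 12)/(p(4) + b(1)) = (-15 + 12)/((2 - 1*4) + 4*1) = -3/((2 - 4) + 4) = -3/(-2 + 4) = -3/2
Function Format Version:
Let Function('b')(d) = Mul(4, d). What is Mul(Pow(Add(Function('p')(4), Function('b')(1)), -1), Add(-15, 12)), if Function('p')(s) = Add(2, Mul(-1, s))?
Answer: Rational(-3, 2) ≈ -1.5000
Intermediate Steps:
Mul(Pow(Add(Function('p')(4), Function('b')(1)), -1), Add(-15, 12)) = Mul(Pow(Add(Add(2, Mul(-1, 4)), Mul(4, 1)), -1), Add(-15, 12)) = Mul(Pow(Add(Add(2, -4), 4), -1), -3) = Mul(Pow(Add(-2, 4), -1), -3) = Mul(Pow(2, -1), -3) = Mul(Rational(1, 2), -3) = Rational(-3, 2)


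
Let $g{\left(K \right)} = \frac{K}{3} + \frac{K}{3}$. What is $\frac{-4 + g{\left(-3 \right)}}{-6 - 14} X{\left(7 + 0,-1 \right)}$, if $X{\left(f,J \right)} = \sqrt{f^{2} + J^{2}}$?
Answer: $\frac{3 \sqrt{2}}{2} \approx 2.1213$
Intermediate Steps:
$g{\left(K \right)} = \frac{2 K}{3}$ ($g{\left(K \right)} = K \frac{1}{3} + K \frac{1}{3} = \frac{K}{3} + \frac{K}{3} = \frac{2 K}{3}$)
$X{\left(f,J \right)} = \sqrt{J^{2} + f^{2}}$
$\frac{-4 + g{\left(-3 \right)}}{-6 - 14} X{\left(7 + 0,-1 \right)} = \frac{-4 + \frac{2}{3} \left(-3\right)}{-6 - 14} \sqrt{\left(-1\right)^{2} + \left(7 + 0\right)^{2}} = \frac{-4 - 2}{-20} \sqrt{1 + 7^{2}} = \left(-6\right) \left(- \frac{1}{20}\right) \sqrt{1 + 49} = \frac{3 \sqrt{50}}{10} = \frac{3 \cdot 5 \sqrt{2}}{10} = \frac{3 \sqrt{2}}{2}$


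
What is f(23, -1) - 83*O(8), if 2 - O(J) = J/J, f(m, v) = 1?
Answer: -82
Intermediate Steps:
O(J) = 1 (O(J) = 2 - J/J = 2 - 1*1 = 2 - 1 = 1)
f(23, -1) - 83*O(8) = 1 - 83*1 = 1 - 83 = -82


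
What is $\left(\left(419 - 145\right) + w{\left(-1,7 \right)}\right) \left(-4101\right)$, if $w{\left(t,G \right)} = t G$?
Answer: $-1094967$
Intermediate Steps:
$w{\left(t,G \right)} = G t$
$\left(\left(419 - 145\right) + w{\left(-1,7 \right)}\right) \left(-4101\right) = \left(\left(419 - 145\right) + 7 \left(-1\right)\right) \left(-4101\right) = \left(274 - 7\right) \left(-4101\right) = 267 \left(-4101\right) = -1094967$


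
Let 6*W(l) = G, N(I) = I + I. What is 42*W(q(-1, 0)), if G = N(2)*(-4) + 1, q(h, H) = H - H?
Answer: -105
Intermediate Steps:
q(h, H) = 0
N(I) = 2*I
G = -15 (G = (2*2)*(-4) + 1 = 4*(-4) + 1 = -16 + 1 = -15)
W(l) = -5/2 (W(l) = (⅙)*(-15) = -5/2)
42*W(q(-1, 0)) = 42*(-5/2) = -105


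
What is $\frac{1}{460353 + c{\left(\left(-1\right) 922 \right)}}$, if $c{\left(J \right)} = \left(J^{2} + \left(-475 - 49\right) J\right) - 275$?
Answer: $\frac{1}{1793290} \approx 5.5763 \cdot 10^{-7}$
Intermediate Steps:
$c{\left(J \right)} = -275 + J^{2} - 524 J$ ($c{\left(J \right)} = \left(J^{2} - 524 J\right) - 275 = -275 + J^{2} - 524 J$)
$\frac{1}{460353 + c{\left(\left(-1\right) 922 \right)}} = \frac{1}{460353 - \left(275 - 850084 + 524 \left(-1\right) 922\right)} = \frac{1}{460353 - \left(-482853 - 850084\right)} = \frac{1}{460353 + \left(-275 + 850084 + 483128\right)} = \frac{1}{460353 + 1332937} = \frac{1}{1793290}$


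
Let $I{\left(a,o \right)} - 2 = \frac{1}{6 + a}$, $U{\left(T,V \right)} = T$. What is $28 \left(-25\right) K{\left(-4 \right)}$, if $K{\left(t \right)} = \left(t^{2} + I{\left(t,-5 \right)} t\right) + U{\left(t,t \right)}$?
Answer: $-1400$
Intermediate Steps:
$I{\left(a,o \right)} = 2 + \frac{1}{6 + a}$
$K{\left(t \right)} = t + t^{2} + \frac{t \left(13 + 2 t\right)}{6 + t}$ ($K{\left(t \right)} = \left(t^{2} + \frac{13 + 2 t}{6 + t} t\right) + t = \left(t^{2} + \frac{t \left(13 + 2 t\right)}{6 + t}\right) + t = t + t^{2} + \frac{t \left(13 + 2 t\right)}{6 + t}$)
$28 \left(-25\right) K{\left(-4 \right)} = 28 \left(-25\right) \left(- \frac{4 \left(19 + \left(-4\right)^{2} + 9 \left(-4\right)\right)}{6 - 4}\right) = - 700 \left(- \frac{4 \left(19 + 16 - 36\right)}{2}\right) = - 700 \left(\left(-4\right) \frac{1}{2} \left(-1\right)\right) = \left(-700\right) 2 = -1400$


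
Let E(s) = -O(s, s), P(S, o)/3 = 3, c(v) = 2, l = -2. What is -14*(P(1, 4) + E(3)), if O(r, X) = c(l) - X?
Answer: -140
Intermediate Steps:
P(S, o) = 9 (P(S, o) = 3*3 = 9)
O(r, X) = 2 - X
E(s) = -2 + s (E(s) = -(2 - s) = -2 + s)
-14*(P(1, 4) + E(3)) = -14*(9 + (-2 + 3)) = -14*(9 + 1) = -14*10 = -140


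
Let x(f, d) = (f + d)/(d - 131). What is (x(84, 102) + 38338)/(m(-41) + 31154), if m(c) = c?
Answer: 1111616/902277 ≈ 1.2320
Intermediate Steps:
x(f, d) = (d + f)/(-131 + d)
(x(84, 102) + 38338)/(m(-41) + 31154) = ((102 + 84)/(-131 + 102) + 38338)/(-41 + 31154) = (186/(-29) + 38338)/31113 = (-1/29*186 + 38338)*(1/31113) = (-186/29 + 38338)*(1/31113) = (1111616/29)*(1/31113) = 1111616/902277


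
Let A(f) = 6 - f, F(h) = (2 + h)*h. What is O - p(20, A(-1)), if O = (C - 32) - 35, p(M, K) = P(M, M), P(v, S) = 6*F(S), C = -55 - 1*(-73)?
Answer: -2689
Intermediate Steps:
F(h) = h*(2 + h)
C = 18 (C = -55 + 73 = 18)
P(v, S) = 6*S*(2 + S) (P(v, S) = 6*(S*(2 + S)) = 6*S*(2 + S))
p(M, K) = 6*M*(2 + M)
O = -49 (O = (18 - 32) - 35 = -14 - 35 = -49)
O - p(20, A(-1)) = -49 - 6*20*(2 + 20) = -49 - 6*20*22 = -49 - 1*2640 = -49 - 2640 = -2689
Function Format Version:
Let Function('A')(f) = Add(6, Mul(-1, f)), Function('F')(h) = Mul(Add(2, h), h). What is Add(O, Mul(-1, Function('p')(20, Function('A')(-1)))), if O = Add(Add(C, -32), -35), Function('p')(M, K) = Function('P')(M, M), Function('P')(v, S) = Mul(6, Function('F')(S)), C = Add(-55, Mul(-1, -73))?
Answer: -2689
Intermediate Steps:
Function('F')(h) = Mul(h, Add(2, h))
C = 18 (C = Add(-55, 73) = 18)
Function('P')(v, S) = Mul(6, S, Add(2, S)) (Function('P')(v, S) = Mul(6, Mul(S, Add(2, S))) = Mul(6, S, Add(2, S)))
Function('p')(M, K) = Mul(6, M, Add(2, M))
O = -49 (O = Add(Add(18, -32), -35) = Add(-14, -35) = -49)
Add(O, Mul(-1, Function('p')(20, Function('A')(-1)))) = Add(-49, Mul(-1, Mul(6, 20, Add(2, 20)))) = Add(-49, Mul(-1, Mul(6, 20, 22))) = Add(-49, Mul(-1, 2640)) = Add(-49, -2640) = -2689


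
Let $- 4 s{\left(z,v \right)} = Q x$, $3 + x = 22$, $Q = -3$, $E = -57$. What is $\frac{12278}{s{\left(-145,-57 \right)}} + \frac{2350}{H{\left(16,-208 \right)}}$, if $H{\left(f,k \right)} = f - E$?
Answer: $\frac{3719126}{4161} \approx 893.81$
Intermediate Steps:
$x = 19$ ($x = -3 + 22 = 19$)
$s{\left(z,v \right)} = \frac{57}{4}$ ($s{\left(z,v \right)} = - \frac{\left(-3\right) 19}{4} = \left(- \frac{1}{4}\right) \left(-57\right) = \frac{57}{4}$)
$H{\left(f,k \right)} = 57 + f$ ($H{\left(f,k \right)} = f - -57 = f + 57 = 57 + f$)
$\frac{12278}{s{\left(-145,-57 \right)}} + \frac{2350}{H{\left(16,-208 \right)}} = \frac{12278}{\frac{57}{4}} + \frac{2350}{57 + 16} = 12278 \cdot \frac{4}{57} + \frac{2350}{73} = \frac{49112}{57} + 2350 \cdot \frac{1}{73} = \frac{49112}{57} + \frac{2350}{73} = \frac{3719126}{4161}$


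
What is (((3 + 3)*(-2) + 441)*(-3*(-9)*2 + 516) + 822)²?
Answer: 60197603904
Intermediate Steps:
(((3 + 3)*(-2) + 441)*(-3*(-9)*2 + 516) + 822)² = ((6*(-2) + 441)*(27*2 + 516) + 822)² = ((-12 + 441)*(54 + 516) + 822)² = (429*570 + 822)² = (244530 + 822)² = 245352² = 60197603904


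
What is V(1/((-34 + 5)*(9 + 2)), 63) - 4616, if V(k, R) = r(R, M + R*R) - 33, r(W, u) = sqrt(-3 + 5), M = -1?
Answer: -4649 + sqrt(2) ≈ -4647.6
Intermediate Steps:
r(W, u) = sqrt(2)
V(k, R) = -33 + sqrt(2) (V(k, R) = sqrt(2) - 33 = -33 + sqrt(2))
V(1/((-34 + 5)*(9 + 2)), 63) - 4616 = (-33 + sqrt(2)) - 4616 = -4649 + sqrt(2)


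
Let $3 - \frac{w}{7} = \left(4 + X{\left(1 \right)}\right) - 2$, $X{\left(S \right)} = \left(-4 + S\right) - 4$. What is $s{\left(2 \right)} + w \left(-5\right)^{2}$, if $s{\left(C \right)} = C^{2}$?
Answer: $1404$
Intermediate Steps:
$X{\left(S \right)} = -8 + S$
$w = 56$ ($w = 21 - 7 \left(\left(4 + \left(-8 + 1\right)\right) - 2\right) = 21 - 7 \left(\left(4 - 7\right) - 2\right) = 21 - 7 \left(-3 - 2\right) = 21 - -35 = 21 + 35 = 56$)
$s{\left(2 \right)} + w \left(-5\right)^{2} = 2^{2} + 56 \left(-5\right)^{2} = 4 + 56 \cdot 25 = 4 + 1400 = 1404$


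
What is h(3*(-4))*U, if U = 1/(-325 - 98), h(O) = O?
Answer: 4/141 ≈ 0.028369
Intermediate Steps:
U = -1/423 (U = 1/(-423) = -1/423 ≈ -0.0023641)
h(3*(-4))*U = (3*(-4))*(-1/423) = -12*(-1/423) = 4/141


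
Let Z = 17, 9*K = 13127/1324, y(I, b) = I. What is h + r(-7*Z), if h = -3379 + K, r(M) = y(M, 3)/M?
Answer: -40239121/11916 ≈ -3376.9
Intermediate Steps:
K = 13127/11916 (K = (13127/1324)/9 = (13127*(1/1324))/9 = (⅑)*(13127/1324) = 13127/11916 ≈ 1.1016)
r(M) = 1 (r(M) = M/M = 1)
h = -40251037/11916 (h = -3379 + 13127/11916 = -40251037/11916 ≈ -3377.9)
h + r(-7*Z) = -40251037/11916 + 1 = -40239121/11916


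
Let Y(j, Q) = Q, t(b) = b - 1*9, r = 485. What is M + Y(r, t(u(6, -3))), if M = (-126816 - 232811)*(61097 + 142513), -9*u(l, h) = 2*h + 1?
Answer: -659012881306/9 ≈ -7.3224e+10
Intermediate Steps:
u(l, h) = -1/9 - 2*h/9 (u(l, h) = -(2*h + 1)/9 = -(1 + 2*h)/9 = -1/9 - 2*h/9)
t(b) = -9 + b (t(b) = b - 9 = -9 + b)
M = -73223653470 (M = -359627*203610 = -73223653470)
M + Y(r, t(u(6, -3))) = -73223653470 + (-9 + (-1/9 - 2/9*(-3))) = -73223653470 + (-9 + (-1/9 + 2/3)) = -73223653470 + (-9 + 5/9) = -73223653470 - 76/9 = -659012881306/9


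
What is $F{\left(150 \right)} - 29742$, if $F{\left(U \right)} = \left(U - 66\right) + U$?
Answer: $-29508$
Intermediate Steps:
$F{\left(U \right)} = -66 + 2 U$ ($F{\left(U \right)} = \left(U - 66\right) + U = \left(-66 + U\right) + U = -66 + 2 U$)
$F{\left(150 \right)} - 29742 = \left(-66 + 2 \cdot 150\right) - 29742 = \left(-66 + 300\right) - 29742 = 234 - 29742 = -29508$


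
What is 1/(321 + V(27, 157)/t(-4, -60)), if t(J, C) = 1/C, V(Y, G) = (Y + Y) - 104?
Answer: 1/3321 ≈ 0.00030111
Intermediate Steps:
V(Y, G) = -104 + 2*Y (V(Y, G) = 2*Y - 104 = -104 + 2*Y)
1/(321 + V(27, 157)/t(-4, -60)) = 1/(321 + (-104 + 2*27)/(1/(-60))) = 1/(321 + (-104 + 54)/(-1/60)) = 1/(321 - 50*(-60)) = 1/(321 + 3000) = 1/3321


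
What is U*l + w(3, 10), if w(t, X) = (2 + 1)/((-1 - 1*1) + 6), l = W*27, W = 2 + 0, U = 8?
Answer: 1731/4 ≈ 432.75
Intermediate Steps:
W = 2
l = 54 (l = 2*27 = 54)
w(t, X) = ¾ (w(t, X) = 3/((-1 - 1) + 6) = 3/(-2 + 6) = 3/4 = 3*(¼) = ¾)
U*l + w(3, 10) = 8*54 + ¾ = 432 + ¾ = 1731/4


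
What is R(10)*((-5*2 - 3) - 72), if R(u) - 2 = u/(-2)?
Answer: 255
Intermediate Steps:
R(u) = 2 - u/2 (R(u) = 2 + u/(-2) = 2 + u*(-1/2) = 2 - u/2)
R(10)*((-5*2 - 3) - 72) = (2 - 1/2*10)*((-5*2 - 3) - 72) = (2 - 5)*((-10 - 3) - 72) = -3*(-13 - 72) = -3*(-85) = 255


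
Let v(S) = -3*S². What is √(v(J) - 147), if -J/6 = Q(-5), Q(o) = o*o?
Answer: I*√67647 ≈ 260.09*I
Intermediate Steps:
Q(o) = o²
J = -150 (J = -6*(-5)² = -6*25 = -150)
√(v(J) - 147) = √(-3*(-150)² - 147) = √(-3*22500 - 147) = √(-67500 - 147) = √(-67647) = I*√67647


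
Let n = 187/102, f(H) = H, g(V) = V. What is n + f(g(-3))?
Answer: -7/6 ≈ -1.1667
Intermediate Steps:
n = 11/6 (n = 187*(1/102) = 11/6 ≈ 1.8333)
n + f(g(-3)) = 11/6 - 3 = -7/6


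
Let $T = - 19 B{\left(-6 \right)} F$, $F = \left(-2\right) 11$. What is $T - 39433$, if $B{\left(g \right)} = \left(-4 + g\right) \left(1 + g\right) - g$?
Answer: $-16025$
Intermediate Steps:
$B{\left(g \right)} = - g + \left(1 + g\right) \left(-4 + g\right)$ ($B{\left(g \right)} = \left(1 + g\right) \left(-4 + g\right) - g = - g + \left(1 + g\right) \left(-4 + g\right)$)
$F = -22$
$T = 23408$ ($T = - 19 \left(-4 + \left(-6\right)^{2} - -24\right) \left(-22\right) = - 19 \left(-4 + 36 + 24\right) \left(-22\right) = \left(-19\right) 56 \left(-22\right) = \left(-1064\right) \left(-22\right) = 23408$)
$T - 39433 = 23408 - 39433 = -16025$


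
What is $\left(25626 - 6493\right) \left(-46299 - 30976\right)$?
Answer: $-1478502575$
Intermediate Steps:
$\left(25626 - 6493\right) \left(-46299 - 30976\right) = 19133 \left(-77275\right) = -1478502575$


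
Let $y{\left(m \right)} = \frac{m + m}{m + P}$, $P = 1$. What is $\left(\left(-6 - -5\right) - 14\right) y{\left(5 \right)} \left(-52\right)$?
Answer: $1300$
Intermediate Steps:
$y{\left(m \right)} = \frac{2 m}{1 + m}$ ($y{\left(m \right)} = \frac{m + m}{m + 1} = \frac{2 m}{1 + m}$)
$\left(\left(-6 - -5\right) - 14\right) y{\left(5 \right)} \left(-52\right) = \left(\left(-6 - -5\right) - 14\right) 2 \cdot 5 \frac{1}{1 + 5} \left(-52\right) = \left(\left(-6 + 5\right) - 14\right) 2 \cdot 5 \cdot \frac{1}{6} \left(-52\right) = \left(-1 - 14\right) 2 \cdot 5 \cdot \frac{1}{6} \left(-52\right) = \left(-15\right) \frac{5}{3} \left(-52\right) = \left(-25\right) \left(-52\right) = 1300$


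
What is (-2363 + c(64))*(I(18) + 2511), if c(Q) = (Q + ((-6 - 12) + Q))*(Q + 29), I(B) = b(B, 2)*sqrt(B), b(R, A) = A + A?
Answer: 19754037 + 94404*sqrt(2) ≈ 1.9888e+7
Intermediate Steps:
b(R, A) = 2*A
I(B) = 4*sqrt(B) (I(B) = (2*2)*sqrt(B) = 4*sqrt(B))
c(Q) = (-18 + 2*Q)*(29 + Q) (c(Q) = (Q + (-18 + Q))*(29 + Q) = (-18 + 2*Q)*(29 + Q))
(-2363 + c(64))*(I(18) + 2511) = (-2363 + (-522 + 2*64**2 + 40*64))*(4*sqrt(18) + 2511) = (-2363 + (-522 + 2*4096 + 2560))*(4*(3*sqrt(2)) + 2511) = (-2363 + (-522 + 8192 + 2560))*(12*sqrt(2) + 2511) = (-2363 + 10230)*(2511 + 12*sqrt(2)) = 7867*(2511 + 12*sqrt(2)) = 19754037 + 94404*sqrt(2)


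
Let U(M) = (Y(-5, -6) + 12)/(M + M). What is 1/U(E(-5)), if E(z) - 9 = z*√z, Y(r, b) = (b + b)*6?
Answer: -3/10 + I*√5/6 ≈ -0.3 + 0.37268*I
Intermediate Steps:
Y(r, b) = 12*b (Y(r, b) = (2*b)*6 = 12*b)
E(z) = 9 + z^(3/2) (E(z) = 9 + z*√z = 9 + z^(3/2))
U(M) = -30/M (U(M) = (12*(-6) + 12)/(M + M) = (-72 + 12)/((2*M)) = -30/M)
1/U(E(-5)) = 1/(-30/(9 + (-5)^(3/2))) = 1/(-30/(9 - 5*I*√5)) = -3/10 + I*√5/6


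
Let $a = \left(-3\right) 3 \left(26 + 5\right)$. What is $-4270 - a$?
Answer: $-3991$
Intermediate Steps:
$a = -279$ ($a = \left(-9\right) 31 = -279$)
$-4270 - a = -4270 - -279 = -4270 + 279 = -3991$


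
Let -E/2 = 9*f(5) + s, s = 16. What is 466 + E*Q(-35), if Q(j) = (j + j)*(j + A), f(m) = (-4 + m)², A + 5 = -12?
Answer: -181534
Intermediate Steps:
A = -17 (A = -5 - 12 = -17)
Q(j) = 2*j*(-17 + j) (Q(j) = (j + j)*(j - 17) = (2*j)*(-17 + j) = 2*j*(-17 + j))
E = -50 (E = -2*(9*(-4 + 5)² + 16) = -2*(9*1² + 16) = -2*(9*1 + 16) = -2*(9 + 16) = -2*25 = -50)
466 + E*Q(-35) = 466 - 100*(-35)*(-17 - 35) = 466 - 100*(-35)*(-52) = 466 - 50*3640 = 466 - 182000 = -181534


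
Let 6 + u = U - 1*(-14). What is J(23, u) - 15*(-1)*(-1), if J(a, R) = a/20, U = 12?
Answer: -277/20 ≈ -13.850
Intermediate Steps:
u = 20 (u = -6 + (12 - 1*(-14)) = -6 + (12 + 14) = -6 + 26 = 20)
J(a, R) = a/20 (J(a, R) = a*(1/20) = a/20)
J(23, u) - 15*(-1)*(-1) = (1/20)*23 - 15*(-1)*(-1) = 23/20 + 15*(-1) = 23/20 - 15 = -277/20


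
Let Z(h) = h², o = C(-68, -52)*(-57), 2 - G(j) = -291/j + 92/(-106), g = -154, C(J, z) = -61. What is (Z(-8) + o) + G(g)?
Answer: 28909627/8162 ≈ 3542.0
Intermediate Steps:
G(j) = 152/53 + 291/j (G(j) = 2 - (-291/j + 92/(-106)) = 2 - (-291/j + 92*(-1/106)) = 2 - (-291/j - 46/53) = 2 - (-46/53 - 291/j) = 2 + (46/53 + 291/j) = 152/53 + 291/j)
o = 3477 (o = -61*(-57) = 3477)
(Z(-8) + o) + G(g) = ((-8)² + 3477) + (152/53 + 291/(-154)) = (64 + 3477) + (152/53 + 291*(-1/154)) = 3541 + (152/53 - 291/154) = 3541 + 7985/8162 = 28909627/8162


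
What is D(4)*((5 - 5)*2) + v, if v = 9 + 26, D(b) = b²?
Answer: 35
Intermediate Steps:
v = 35
D(4)*((5 - 5)*2) + v = 4²*((5 - 5)*2) + 35 = 16*(0*2) + 35 = 16*0 + 35 = 0 + 35 = 35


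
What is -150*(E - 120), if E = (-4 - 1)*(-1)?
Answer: 17250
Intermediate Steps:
E = 5 (E = -5*(-1) = 5)
-150*(E - 120) = -150*(5 - 120) = -150*(-115) = 17250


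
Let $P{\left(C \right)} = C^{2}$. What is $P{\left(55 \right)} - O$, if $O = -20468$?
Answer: $23493$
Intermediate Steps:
$P{\left(55 \right)} - O = 55^{2} - -20468 = 3025 + 20468 = 23493$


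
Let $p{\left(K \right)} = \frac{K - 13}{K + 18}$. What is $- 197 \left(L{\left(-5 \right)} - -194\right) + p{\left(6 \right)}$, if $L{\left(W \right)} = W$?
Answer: $- \frac{893599}{24} \approx -37233.0$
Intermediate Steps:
$p{\left(K \right)} = \frac{-13 + K}{18 + K}$
$- 197 \left(L{\left(-5 \right)} - -194\right) + p{\left(6 \right)} = - 197 \left(-5 - -194\right) + \frac{-13 + 6}{18 + 6} = - 197 \left(-5 + 194\right) + \frac{1}{24} \left(-7\right) = \left(-197\right) 189 + \frac{1}{24} \left(-7\right) = -37233 - \frac{7}{24} = - \frac{893599}{24}$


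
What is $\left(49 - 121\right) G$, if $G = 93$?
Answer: $-6696$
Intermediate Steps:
$\left(49 - 121\right) G = \left(49 - 121\right) 93 = \left(-72\right) 93 = -6696$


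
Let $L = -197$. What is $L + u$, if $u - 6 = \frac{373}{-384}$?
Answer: $- \frac{73717}{384} \approx -191.97$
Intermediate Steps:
$u = \frac{1931}{384}$ ($u = 6 + \frac{373}{-384} = 6 + 373 \left(- \frac{1}{384}\right) = 6 - \frac{373}{384} = \frac{1931}{384} \approx 5.0286$)
$L + u = -197 + \frac{1931}{384} = - \frac{73717}{384}$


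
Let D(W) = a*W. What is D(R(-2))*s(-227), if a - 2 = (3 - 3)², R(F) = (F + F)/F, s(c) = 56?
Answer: 224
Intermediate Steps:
R(F) = 2 (R(F) = (2*F)/F = 2)
a = 2 (a = 2 + (3 - 3)² = 2 + 0² = 2 + 0 = 2)
D(W) = 2*W
D(R(-2))*s(-227) = (2*2)*56 = 4*56 = 224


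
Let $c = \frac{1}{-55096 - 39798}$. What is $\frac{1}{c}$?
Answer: $-94894$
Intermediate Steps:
$c = - \frac{1}{94894}$ ($c = \frac{1}{-94894} = - \frac{1}{94894} \approx -1.0538 \cdot 10^{-5}$)
$\frac{1}{c} = \frac{1}{- \frac{1}{94894}} = -94894$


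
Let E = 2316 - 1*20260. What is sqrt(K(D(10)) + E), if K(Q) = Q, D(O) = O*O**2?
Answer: 4*I*sqrt(1059) ≈ 130.17*I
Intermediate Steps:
D(O) = O**3
E = -17944 (E = 2316 - 20260 = -17944)
sqrt(K(D(10)) + E) = sqrt(10**3 - 17944) = sqrt(1000 - 17944) = sqrt(-16944) = 4*I*sqrt(1059)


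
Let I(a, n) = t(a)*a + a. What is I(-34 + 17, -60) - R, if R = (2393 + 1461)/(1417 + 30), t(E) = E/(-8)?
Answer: -645807/11576 ≈ -55.788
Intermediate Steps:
t(E) = -E/8 (t(E) = E*(-⅛) = -E/8)
R = 3854/1447 ≈ 2.6634
I(a, n) = a - a²/8 (I(a, n) = (-a/8)*a + a = -a²/8 + a = a - a²/8)
I(-34 + 17, -60) - R = (-34 + 17)*(8 - (-34 + 17))/8 - 1*3854/1447 = (⅛)*(-17)*(8 - 1*(-17)) - 3854/1447 = (⅛)*(-17)*(8 + 17) - 3854/1447 = (⅛)*(-17)*25 - 3854/1447 = -425/8 - 3854/1447 = -645807/11576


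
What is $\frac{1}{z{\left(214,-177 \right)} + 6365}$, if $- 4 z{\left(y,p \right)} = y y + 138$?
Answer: $- \frac{2}{10237} \approx -0.00019537$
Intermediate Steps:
$z{\left(y,p \right)} = - \frac{69}{2} - \frac{y^{2}}{4}$ ($z{\left(y,p \right)} = - \frac{y y + 138}{4} = - \frac{y^{2} + 138}{4} = - \frac{138 + y^{2}}{4} = - \frac{69}{2} - \frac{y^{2}}{4}$)
$\frac{1}{z{\left(214,-177 \right)} + 6365} = \frac{1}{\left(- \frac{69}{2} - \frac{214^{2}}{4}\right) + 6365} = \frac{1}{\left(- \frac{69}{2} - 11449\right) + 6365} = \frac{1}{- \frac{22967}{2} + 6365} = \frac{1}{- \frac{10237}{2}} = - \frac{2}{10237}$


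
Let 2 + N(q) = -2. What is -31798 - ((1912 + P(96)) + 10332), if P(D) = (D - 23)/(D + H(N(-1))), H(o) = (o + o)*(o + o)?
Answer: -7046793/160 ≈ -44042.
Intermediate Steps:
N(q) = -4 (N(q) = -2 - 2 = -4)
H(o) = 4*o² (H(o) = (2*o)*(2*o) = 4*o²)
P(D) = (-23 + D)/(64 + D) (P(D) = (D - 23)/(D + 4*(-4)²) = (-23 + D)/(D + 4*16) = (-23 + D)/(D + 64) = (-23 + D)/(64 + D))
-31798 - ((1912 + P(96)) + 10332) = -31798 - ((1912 + (-23 + 96)/(64 + 96)) + 10332) = -31798 - ((1912 + 73/160) + 10332) = -31798 - (305993/160 + 10332) = -31798 - 1*1959113/160 = -31798 - 1959113/160 = -7046793/160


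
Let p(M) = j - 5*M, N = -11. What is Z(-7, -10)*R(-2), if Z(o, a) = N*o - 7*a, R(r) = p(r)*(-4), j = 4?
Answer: -8232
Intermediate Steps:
p(M) = 4 - 5*M
R(r) = -16 + 20*r (R(r) = (4 - 5*r)*(-4) = -16 + 20*r)
Z(o, a) = -11*o - 7*a
Z(-7, -10)*R(-2) = (-11*(-7) - 7*(-10))*(-16 + 20*(-2)) = (77 + 70)*(-16 - 40) = 147*(-56) = -8232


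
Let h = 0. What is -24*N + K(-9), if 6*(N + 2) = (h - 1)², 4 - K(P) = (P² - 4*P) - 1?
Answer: -68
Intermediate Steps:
K(P) = 5 - P² + 4*P (K(P) = 4 - ((P² - 4*P) - 1) = 4 - (-1 + P² - 4*P) = 4 + (1 - P² + 4*P) = 5 - P² + 4*P)
N = -11/6 (N = -2 + (0 - 1)²/6 = -2 + (⅙)*(-1)² = -2 + (⅙)*1 = -2 + ⅙ = -11/6 ≈ -1.8333)
-24*N + K(-9) = -24*(-11/6) + (5 - 1*(-9)² + 4*(-9)) = 44 + (5 - 1*81 - 36) = 44 + (5 - 81 - 36) = 44 - 112 = -68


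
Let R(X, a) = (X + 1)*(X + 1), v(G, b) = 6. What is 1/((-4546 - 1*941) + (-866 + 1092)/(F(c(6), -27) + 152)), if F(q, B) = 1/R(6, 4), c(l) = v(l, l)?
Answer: -7449/40861589 ≈ -0.00018230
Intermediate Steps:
c(l) = 6
R(X, a) = (1 + X)**2 (R(X, a) = (1 + X)*(1 + X) = (1 + X)**2)
F(q, B) = 1/49 (F(q, B) = 1/((1 + 6)**2) = 1/(7**2) = 1/49)
1/((-4546 - 1*941) + (-866 + 1092)/(F(c(6), -27) + 152)) = 1/((-4546 - 1*941) + (-866 + 1092)/(1/49 + 152)) = 1/((-4546 - 941) + 226/(7449/49)) = 1/(-5487 + 226*(49/7449)) = 1/(-5487 + 11074/7449) = 1/(-40861589/7449) = -7449/40861589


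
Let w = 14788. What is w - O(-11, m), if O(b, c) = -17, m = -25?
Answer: 14805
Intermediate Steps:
w - O(-11, m) = 14788 - 1*(-17) = 14788 + 17 = 14805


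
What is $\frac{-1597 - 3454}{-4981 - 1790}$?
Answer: $\frac{5051}{6771} \approx 0.74598$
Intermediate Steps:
$\frac{-1597 - 3454}{-4981 - 1790} = - \frac{5051}{-6771} = \left(-5051\right) \left(- \frac{1}{6771}\right) = \frac{5051}{6771}$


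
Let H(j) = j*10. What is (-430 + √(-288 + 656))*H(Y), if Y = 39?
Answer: -167700 + 1560*√23 ≈ -1.6022e+5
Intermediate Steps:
H(j) = 10*j
(-430 + √(-288 + 656))*H(Y) = (-430 + √(-288 + 656))*(10*39) = (-430 + √368)*390 = (-430 + 4*√23)*390 = -167700 + 1560*√23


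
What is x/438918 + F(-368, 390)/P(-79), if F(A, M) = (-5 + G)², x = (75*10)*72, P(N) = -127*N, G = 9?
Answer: 91467448/733944049 ≈ 0.12462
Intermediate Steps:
x = 54000 (x = 750*72 = 54000)
F(A, M) = 16 (F(A, M) = (-5 + 9)² = 4² = 16)
x/438918 + F(-368, 390)/P(-79) = 54000/438918 + 16/((-127*(-79))) = 54000*(1/438918) + 16/10033 = 9000/73153 + 16*(1/10033) = 9000/73153 + 16/10033 = 91467448/733944049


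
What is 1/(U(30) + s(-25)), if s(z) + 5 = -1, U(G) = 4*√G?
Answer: 1/74 + √30/111 ≈ 0.062858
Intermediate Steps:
s(z) = -6 (s(z) = -5 - 1 = -6)
1/(U(30) + s(-25)) = 1/(4*√30 - 6) = 1/(-6 + 4*√30)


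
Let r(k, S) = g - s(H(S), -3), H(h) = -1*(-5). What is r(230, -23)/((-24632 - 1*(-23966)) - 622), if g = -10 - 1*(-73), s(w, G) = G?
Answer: -33/644 ≈ -0.051242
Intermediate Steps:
H(h) = 5
g = 63 (g = -10 + 73 = 63)
r(k, S) = 66 (r(k, S) = 63 - 1*(-3) = 63 + 3 = 66)
r(230, -23)/((-24632 - 1*(-23966)) - 622) = 66/((-24632 - 1*(-23966)) - 622) = 66/((-24632 + 23966) - 622) = 66/(-666 - 622) = 66/(-1288) = 66*(-1/1288) = -33/644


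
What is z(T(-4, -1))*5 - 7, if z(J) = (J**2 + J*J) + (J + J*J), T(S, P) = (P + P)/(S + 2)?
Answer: 13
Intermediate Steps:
T(S, P) = 2*P/(2 + S) (T(S, P) = (2*P)/(2 + S) = 2*P/(2 + S))
z(J) = J + 3*J**2 (z(J) = (J**2 + J**2) + (J + J**2) = 2*J**2 + (J + J**2) = J + 3*J**2)
z(T(-4, -1))*5 - 7 = ((2*(-1)/(2 - 4))*(1 + 3*(2*(-1)/(2 - 4))))*5 - 7 = ((2*(-1)/(-2))*(1 + 3*(2*(-1)/(-2))))*5 - 7 = ((2*(-1)*(-1/2))*(1 + 3*(2*(-1)*(-1/2))))*5 - 7 = (1*(1 + 3*1))*5 - 7 = (1*(1 + 3))*5 - 7 = (1*4)*5 - 7 = 4*5 - 7 = 20 - 7 = 13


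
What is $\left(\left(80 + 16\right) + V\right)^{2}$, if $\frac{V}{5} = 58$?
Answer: $148996$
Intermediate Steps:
$V = 290$ ($V = 5 \cdot 58 = 290$)
$\left(\left(80 + 16\right) + V\right)^{2} = \left(\left(80 + 16\right) + 290\right)^{2} = \left(96 + 290\right)^{2} = 386^{2} = 148996$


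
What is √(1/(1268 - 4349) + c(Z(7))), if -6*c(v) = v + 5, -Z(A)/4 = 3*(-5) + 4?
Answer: 5*I*√1378234/2054 ≈ 2.8578*I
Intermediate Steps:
Z(A) = 44 (Z(A) = -4*(3*(-5) + 4) = -4*(-15 + 4) = -4*(-11) = 44)
c(v) = -⅚ - v/6 (c(v) = -(v + 5)/6 = -(5 + v)/6 = -⅚ - v/6)
√(1/(1268 - 4349) + c(Z(7))) = √(1/(1268 - 4349) + (-⅚ - ⅙*44)) = √(1/(-3081) + (-⅚ - 22/3)) = √(-1/3081 - 49/6) = √(-16775/2054) = 5*I*√1378234/2054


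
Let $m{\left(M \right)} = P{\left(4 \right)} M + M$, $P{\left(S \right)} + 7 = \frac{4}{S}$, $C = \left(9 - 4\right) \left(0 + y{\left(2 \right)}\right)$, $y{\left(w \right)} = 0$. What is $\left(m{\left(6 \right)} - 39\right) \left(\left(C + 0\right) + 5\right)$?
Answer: $-345$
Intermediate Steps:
$C = 0$ ($C = \left(9 - 4\right) \left(0 + 0\right) = 5 \cdot 0 = 0$)
$P{\left(S \right)} = -7 + \frac{4}{S}$
$m{\left(M \right)} = - 5 M$ ($m{\left(M \right)} = \left(-7 + \frac{4}{4}\right) M + M = \left(-7 + 4 \cdot \frac{1}{4}\right) M + M = \left(-7 + 1\right) M + M = - 6 M + M = - 5 M$)
$\left(m{\left(6 \right)} - 39\right) \left(\left(C + 0\right) + 5\right) = \left(\left(-5\right) 6 - 39\right) \left(\left(0 + 0\right) + 5\right) = \left(-30 - 39\right) \left(0 + 5\right) = \left(-69\right) 5 = -345$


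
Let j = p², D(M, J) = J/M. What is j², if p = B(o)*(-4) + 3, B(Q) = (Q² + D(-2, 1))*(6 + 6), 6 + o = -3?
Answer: 222228219397041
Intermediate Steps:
o = -9 (o = -6 - 3 = -9)
B(Q) = -6 + 12*Q² (B(Q) = (Q² + 1/(-2))*(6 + 6) = (Q² + 1*(-½))*12 = (Q² - ½)*12 = (-½ + Q²)*12 = -6 + 12*Q²)
p = -3861 (p = (-6 + 12*(-9)²)*(-4) + 3 = (-6 + 12*81)*(-4) + 3 = (-6 + 972)*(-4) + 3 = 966*(-4) + 3 = -3864 + 3 = -3861)
j = 14907321 (j = (-3861)² = 14907321)
j² = 14907321² = 222228219397041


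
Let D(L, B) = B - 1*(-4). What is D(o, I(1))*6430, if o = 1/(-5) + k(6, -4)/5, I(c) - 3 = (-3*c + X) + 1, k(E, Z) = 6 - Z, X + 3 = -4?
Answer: -12860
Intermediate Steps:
X = -7 (X = -3 - 4 = -7)
I(c) = -3 - 3*c (I(c) = 3 + ((-3*c - 7) + 1) = 3 + ((-7 - 3*c) + 1) = 3 + (-6 - 3*c) = -3 - 3*c)
o = 9/5 (o = 1/(-5) + (6 - 1*(-4))/5 = 1*(-1/5) + (6 + 4)*(1/5) = -1/5 + 10*(1/5) = -1/5 + 2 = 9/5 ≈ 1.8000)
D(L, B) = 4 + B (D(L, B) = B + 4 = 4 + B)
D(o, I(1))*6430 = (4 + (-3 - 3*1))*6430 = (4 + (-3 - 3))*6430 = (4 - 6)*6430 = -2*6430 = -12860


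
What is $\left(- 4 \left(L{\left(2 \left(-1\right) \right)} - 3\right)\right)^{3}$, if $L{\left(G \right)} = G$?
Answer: $8000$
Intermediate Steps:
$\left(- 4 \left(L{\left(2 \left(-1\right) \right)} - 3\right)\right)^{3} = \left(- 4 \left(2 \left(-1\right) - 3\right)\right)^{3} = \left(- 4 \left(-2 - 3\right)\right)^{3} = \left(\left(-4\right) \left(-5\right)\right)^{3} = 20^{3} = 8000$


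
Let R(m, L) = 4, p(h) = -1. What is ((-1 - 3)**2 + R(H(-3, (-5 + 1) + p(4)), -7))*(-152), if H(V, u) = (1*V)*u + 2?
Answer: -3040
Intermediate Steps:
H(V, u) = 2 + V*u (H(V, u) = V*u + 2 = 2 + V*u)
((-1 - 3)**2 + R(H(-3, (-5 + 1) + p(4)), -7))*(-152) = ((-1 - 3)**2 + 4)*(-152) = ((-4)**2 + 4)*(-152) = (16 + 4)*(-152) = 20*(-152) = -3040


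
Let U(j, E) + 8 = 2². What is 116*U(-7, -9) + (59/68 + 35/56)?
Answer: -62901/136 ≈ -462.51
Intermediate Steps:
U(j, E) = -4 (U(j, E) = -8 + 2² = -8 + 4 = -4)
116*U(-7, -9) + (59/68 + 35/56) = 116*(-4) + (59/68 + 35/56) = -464 + (59*(1/68) + 35*(1/56)) = -464 + (59/68 + 5/8) = -464 + 203/136 = -62901/136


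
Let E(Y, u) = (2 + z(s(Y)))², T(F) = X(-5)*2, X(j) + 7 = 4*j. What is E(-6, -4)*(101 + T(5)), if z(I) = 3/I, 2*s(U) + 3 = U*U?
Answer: 27072/121 ≈ 223.74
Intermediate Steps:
X(j) = -7 + 4*j
T(F) = -54 (T(F) = (-7 + 4*(-5))*2 = (-7 - 20)*2 = -27*2 = -54)
s(U) = -3/2 + U²/2 (s(U) = -3/2 + (U*U)/2 = -3/2 + U²/2)
E(Y, u) = (2 + 3/(-3/2 + Y²/2))²
E(-6, -4)*(101 + T(5)) = (4*(-6)⁴/(-3 + (-6)²)²)*(101 - 54) = (4*1296/(-3 + 36)²)*47 = (4*1296/33²)*47 = (4*1296*(1/1089))*47 = (576/121)*47 = 27072/121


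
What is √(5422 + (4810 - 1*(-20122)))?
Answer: √30354 ≈ 174.22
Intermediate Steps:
√(5422 + (4810 - 1*(-20122))) = √(5422 + (4810 + 20122)) = √(5422 + 24932) = √30354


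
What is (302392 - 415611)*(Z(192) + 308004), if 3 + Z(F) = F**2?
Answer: -39045270435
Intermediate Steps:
Z(F) = -3 + F**2
(302392 - 415611)*(Z(192) + 308004) = (302392 - 415611)*((-3 + 192**2) + 308004) = -113219*((-3 + 36864) + 308004) = -113219*(36861 + 308004) = -113219*344865 = -39045270435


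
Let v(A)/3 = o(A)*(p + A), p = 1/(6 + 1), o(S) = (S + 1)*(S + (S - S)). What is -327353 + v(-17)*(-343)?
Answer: 4390759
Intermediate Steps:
o(S) = S*(1 + S) (o(S) = (1 + S)*(S + 0) = (1 + S)*S = S*(1 + S))
p = 1/7 ≈ 0.14286
v(A) = 3*A*(1 + A)*(1/7 + A) (v(A) = 3*((A*(1 + A))*(1/7 + A)) = 3*(A*(1 + A)*(1/7 + A)) = 3*A*(1 + A)*(1/7 + A))
-327353 + v(-17)*(-343) = -327353 + ((3/7)*(-17)*(1 - 17)*(1 + 7*(-17)))*(-343) = -327353 + ((3/7)*(-17)*(-16)*(1 - 119))*(-343) = -327353 + ((3/7)*(-17)*(-16)*(-118))*(-343) = -327353 - 96288/7*(-343) = -327353 + 4718112 = 4390759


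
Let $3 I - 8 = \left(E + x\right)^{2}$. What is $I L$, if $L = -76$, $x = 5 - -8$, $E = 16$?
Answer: $-21508$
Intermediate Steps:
$x = 13$ ($x = 5 + 8 = 13$)
$I = 283$ ($I = \frac{8}{3} + \frac{\left(16 + 13\right)^{2}}{3} = \frac{8}{3} + \frac{29^{2}}{3} = \frac{8}{3} + \frac{1}{3} \cdot 841 = \frac{8}{3} + \frac{841}{3} = 283$)
$I L = 283 \left(-76\right) = -21508$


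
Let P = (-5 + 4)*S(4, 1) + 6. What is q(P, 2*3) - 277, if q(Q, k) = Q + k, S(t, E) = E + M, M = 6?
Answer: -272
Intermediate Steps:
S(t, E) = 6 + E (S(t, E) = E + 6 = 6 + E)
P = -1 (P = (-5 + 4)*(6 + 1) + 6 = -1*7 + 6 = -7 + 6 = -1)
q(P, 2*3) - 277 = (-1 + 2*3) - 277 = (-1 + 6) - 277 = 5 - 277 = -272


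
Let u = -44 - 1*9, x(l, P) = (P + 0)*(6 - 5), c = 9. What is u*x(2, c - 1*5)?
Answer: -212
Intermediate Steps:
x(l, P) = P (x(l, P) = P*1 = P)
u = -53 (u = -44 - 9 = -53)
u*x(2, c - 1*5) = -53*(9 - 1*5) = -53*(9 - 5) = -53*4 = -212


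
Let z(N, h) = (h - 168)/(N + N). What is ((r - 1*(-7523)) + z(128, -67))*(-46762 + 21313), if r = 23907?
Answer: -204758709405/256 ≈ -7.9984e+8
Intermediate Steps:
z(N, h) = (-168 + h)/(2*N) (z(N, h) = (-168 + h)/((2*N)) = (-168 + h)*(1/(2*N)) = (-168 + h)/(2*N))
((r - 1*(-7523)) + z(128, -67))*(-46762 + 21313) = ((23907 - 1*(-7523)) + (½)*(-168 - 67)/128)*(-46762 + 21313) = ((23907 + 7523) + (½)*(1/128)*(-235))*(-25449) = (31430 - 235/256)*(-25449) = (8045845/256)*(-25449) = -204758709405/256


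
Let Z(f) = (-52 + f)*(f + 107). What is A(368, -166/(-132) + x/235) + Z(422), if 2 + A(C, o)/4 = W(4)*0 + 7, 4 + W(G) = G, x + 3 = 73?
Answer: 195750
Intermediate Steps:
x = 70 (x = -3 + 73 = 70)
W(G) = -4 + G
Z(f) = (-52 + f)*(107 + f)
A(C, o) = 20 (A(C, o) = -8 + 4*((-4 + 4)*0 + 7) = -8 + 4*(0*0 + 7) = -8 + 4*(0 + 7) = -8 + 4*7 = -8 + 28 = 20)
A(368, -166/(-132) + x/235) + Z(422) = 20 + (-5564 + 422² + 55*422) = 20 + (-5564 + 178084 + 23210) = 20 + 195730 = 195750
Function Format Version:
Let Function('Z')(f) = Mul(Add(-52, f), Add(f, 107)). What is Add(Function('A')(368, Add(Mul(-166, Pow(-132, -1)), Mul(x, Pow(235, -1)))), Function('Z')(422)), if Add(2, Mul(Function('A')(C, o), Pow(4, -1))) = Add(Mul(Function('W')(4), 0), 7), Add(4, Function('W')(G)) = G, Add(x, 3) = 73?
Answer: 195750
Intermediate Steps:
x = 70 (x = Add(-3, 73) = 70)
Function('W')(G) = Add(-4, G)
Function('Z')(f) = Mul(Add(-52, f), Add(107, f))
Function('A')(C, o) = 20 (Function('A')(C, o) = Add(-8, Mul(4, Add(Mul(Add(-4, 4), 0), 7))) = Add(-8, Mul(4, Add(Mul(0, 0), 7))) = Add(-8, Mul(4, Add(0, 7))) = Add(-8, Mul(4, 7)) = Add(-8, 28) = 20)
Add(Function('A')(368, Add(Mul(-166, Pow(-132, -1)), Mul(x, Pow(235, -1)))), Function('Z')(422)) = Add(20, Add(-5564, Pow(422, 2), Mul(55, 422))) = Add(20, Add(-5564, 178084, 23210)) = Add(20, 195730) = 195750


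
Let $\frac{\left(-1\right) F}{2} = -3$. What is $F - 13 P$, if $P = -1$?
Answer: $19$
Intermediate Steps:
$F = 6$ ($F = \left(-2\right) \left(-3\right) = 6$)
$F - 13 P = 6 - -13 = 6 + 13 = 19$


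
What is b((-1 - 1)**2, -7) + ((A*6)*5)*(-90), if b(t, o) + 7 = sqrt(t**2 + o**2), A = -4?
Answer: 10793 + sqrt(65) ≈ 10801.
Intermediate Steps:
b(t, o) = -7 + sqrt(o**2 + t**2) (b(t, o) = -7 + sqrt(t**2 + o**2) = -7 + sqrt(o**2 + t**2))
b((-1 - 1)**2, -7) + ((A*6)*5)*(-90) = (-7 + sqrt((-7)**2 + ((-1 - 1)**2)**2)) + (-4*6*5)*(-90) = (-7 + sqrt(49 + ((-2)**2)**2)) - 24*5*(-90) = (-7 + sqrt(49 + 4**2)) - 120*(-90) = (-7 + sqrt(49 + 16)) + 10800 = (-7 + sqrt(65)) + 10800 = 10793 + sqrt(65)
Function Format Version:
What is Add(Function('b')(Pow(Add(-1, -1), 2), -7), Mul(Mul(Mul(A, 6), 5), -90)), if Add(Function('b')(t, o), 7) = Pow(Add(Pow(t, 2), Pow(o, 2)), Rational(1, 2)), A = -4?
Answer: Add(10793, Pow(65, Rational(1, 2))) ≈ 10801.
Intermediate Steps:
Function('b')(t, o) = Add(-7, Pow(Add(Pow(o, 2), Pow(t, 2)), Rational(1, 2))) (Function('b')(t, o) = Add(-7, Pow(Add(Pow(t, 2), Pow(o, 2)), Rational(1, 2))) = Add(-7, Pow(Add(Pow(o, 2), Pow(t, 2)), Rational(1, 2))))
Add(Function('b')(Pow(Add(-1, -1), 2), -7), Mul(Mul(Mul(A, 6), 5), -90)) = Add(Add(-7, Pow(Add(Pow(-7, 2), Pow(Pow(Add(-1, -1), 2), 2)), Rational(1, 2))), Mul(Mul(Mul(-4, 6), 5), -90)) = Add(Add(-7, Pow(Add(49, Pow(Pow(-2, 2), 2)), Rational(1, 2))), Mul(Mul(-24, 5), -90)) = Add(Add(-7, Pow(Add(49, Pow(4, 2)), Rational(1, 2))), Mul(-120, -90)) = Add(Add(-7, Pow(Add(49, 16), Rational(1, 2))), 10800) = Add(Add(-7, Pow(65, Rational(1, 2))), 10800) = Add(10793, Pow(65, Rational(1, 2)))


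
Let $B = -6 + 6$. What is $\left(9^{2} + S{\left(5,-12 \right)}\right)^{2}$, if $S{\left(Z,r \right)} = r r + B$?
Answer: $50625$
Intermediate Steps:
$B = 0$
$S{\left(Z,r \right)} = r^{2}$ ($S{\left(Z,r \right)} = r r + 0 = r^{2} + 0 = r^{2}$)
$\left(9^{2} + S{\left(5,-12 \right)}\right)^{2} = \left(9^{2} + \left(-12\right)^{2}\right)^{2} = \left(81 + 144\right)^{2} = 225^{2} = 50625$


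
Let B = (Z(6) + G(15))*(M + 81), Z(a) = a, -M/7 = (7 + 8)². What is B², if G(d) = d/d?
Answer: 109369764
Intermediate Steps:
M = -1575 (M = -7*(7 + 8)² = -7*15² = -7*225 = -1575)
G(d) = 1
B = -10458 (B = (6 + 1)*(-1575 + 81) = 7*(-1494) = -10458)
B² = (-10458)² = 109369764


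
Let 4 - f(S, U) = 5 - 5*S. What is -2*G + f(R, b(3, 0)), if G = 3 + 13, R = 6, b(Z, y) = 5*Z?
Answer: -3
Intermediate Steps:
f(S, U) = -1 + 5*S (f(S, U) = 4 - (5 - 5*S) = 4 + (-5 + 5*S) = -1 + 5*S)
G = 16
-2*G + f(R, b(3, 0)) = -2*16 + (-1 + 5*6) = -32 + (-1 + 30) = -32 + 29 = -3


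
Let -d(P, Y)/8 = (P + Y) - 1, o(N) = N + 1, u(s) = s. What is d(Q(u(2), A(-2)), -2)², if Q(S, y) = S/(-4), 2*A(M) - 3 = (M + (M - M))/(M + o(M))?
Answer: 784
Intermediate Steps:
o(N) = 1 + N
A(M) = 3/2 + M/(2*(1 + 2*M)) (A(M) = 3/2 + ((M + (M - M))/(M + (1 + M)))/2 = 3/2 + ((M + 0)/(1 + 2*M))/2 = 3/2 + (M/(1 + 2*M))/2 = 3/2 + M/(2*(1 + 2*M)))
Q(S, y) = -S/4 (Q(S, y) = S*(-¼) = -S/4)
d(P, Y) = 8 - 8*P - 8*Y (d(P, Y) = -8*((P + Y) - 1) = -8*(-1 + P + Y) = 8 - 8*P - 8*Y)
d(Q(u(2), A(-2)), -2)² = (8 - (-2)*2 - 8*(-2))² = (8 - 8*(-½) + 16)² = (8 + 4 + 16)² = 28² = 784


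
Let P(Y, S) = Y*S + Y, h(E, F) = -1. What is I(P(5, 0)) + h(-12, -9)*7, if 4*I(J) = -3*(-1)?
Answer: -25/4 ≈ -6.2500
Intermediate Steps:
P(Y, S) = Y + S*Y (P(Y, S) = S*Y + Y = Y + S*Y)
I(J) = ¾ (I(J) = (-3*(-1))/4 = (¼)*3 = ¾)
I(P(5, 0)) + h(-12, -9)*7 = ¾ - 1*7 = ¾ - 7 = -25/4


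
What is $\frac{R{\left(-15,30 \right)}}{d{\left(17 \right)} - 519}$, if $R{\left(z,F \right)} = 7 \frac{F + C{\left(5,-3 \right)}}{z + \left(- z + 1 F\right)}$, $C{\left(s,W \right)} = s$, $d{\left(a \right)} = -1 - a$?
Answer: $- \frac{49}{3222} \approx -0.015208$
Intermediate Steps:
$R{\left(z,F \right)} = \frac{7 \left(5 + F\right)}{F}$ ($R{\left(z,F \right)} = 7 \frac{F + 5}{z + \left(- z + 1 F\right)} = 7 \frac{5 + F}{z + \left(- z + F\right)} = 7 \frac{5 + F}{z + \left(F - z\right)} = 7 \frac{5 + F}{F} = \frac{7 \left(5 + F\right)}{F}$)
$\frac{R{\left(-15,30 \right)}}{d{\left(17 \right)} - 519} = \frac{7 + \frac{35}{30}}{\left(-1 - 17\right) - 519} = \frac{7 + 35 \cdot \frac{1}{30}}{\left(-1 - 17\right) - 519} = \frac{7 + \frac{7}{6}}{-18 - 519} = \frac{1}{-537} \cdot \frac{49}{6} = \left(- \frac{1}{537}\right) \frac{49}{6} = - \frac{49}{3222}$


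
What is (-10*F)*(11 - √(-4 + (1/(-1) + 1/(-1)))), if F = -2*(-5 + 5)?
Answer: 0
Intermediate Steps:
F = 0 (F = -2*0 = 0)
(-10*F)*(11 - √(-4 + (1/(-1) + 1/(-1)))) = (-10*0)*(11 - √(-4 + (1/(-1) + 1/(-1)))) = 0*(11 - √(-4 + (1*(-1) + 1*(-1)))) = 0*(11 - √(-4 + (-1 - 1))) = 0*(11 - √(-4 - 2)) = 0*(11 - √(-6)) = 0*(11 - I*√6) = 0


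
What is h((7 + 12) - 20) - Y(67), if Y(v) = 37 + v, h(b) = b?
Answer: -105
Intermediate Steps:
h((7 + 12) - 20) - Y(67) = ((7 + 12) - 20) - (37 + 67) = (19 - 20) - 1*104 = -1 - 104 = -105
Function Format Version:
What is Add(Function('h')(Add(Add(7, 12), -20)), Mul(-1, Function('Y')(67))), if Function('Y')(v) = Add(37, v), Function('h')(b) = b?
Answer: -105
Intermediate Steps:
Add(Function('h')(Add(Add(7, 12), -20)), Mul(-1, Function('Y')(67))) = Add(Add(Add(7, 12), -20), Mul(-1, Add(37, 67))) = Add(Add(19, -20), Mul(-1, 104)) = Add(-1, -104) = -105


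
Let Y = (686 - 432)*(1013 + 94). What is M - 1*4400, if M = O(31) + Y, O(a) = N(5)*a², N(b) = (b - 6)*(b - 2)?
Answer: 273895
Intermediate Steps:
N(b) = (-6 + b)*(-2 + b)
O(a) = -3*a² (O(a) = (12 + 5² - 8*5)*a² = (12 + 25 - 40)*a² = -3*a²)
Y = 281178 (Y = 254*1107 = 281178)
M = 278295 (M = -3*31² + 281178 = -3*961 + 281178 = -2883 + 281178 = 278295)
M - 1*4400 = 278295 - 1*4400 = 278295 - 4400 = 273895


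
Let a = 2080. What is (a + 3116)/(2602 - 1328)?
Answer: 2598/637 ≈ 4.0785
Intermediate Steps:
(a + 3116)/(2602 - 1328) = (2080 + 3116)/(2602 - 1328) = 5196/1274 = 5196*(1/1274) = 2598/637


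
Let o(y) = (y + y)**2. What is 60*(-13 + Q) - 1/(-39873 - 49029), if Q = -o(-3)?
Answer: -261371879/88902 ≈ -2940.0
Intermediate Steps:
o(y) = 4*y**2 (o(y) = (2*y)**2 = 4*y**2)
Q = -36 (Q = -4*(-3)**2 = -4*9 = -1*36 = -36)
60*(-13 + Q) - 1/(-39873 - 49029) = 60*(-13 - 36) - 1/(-39873 - 49029) = 60*(-49) - 1/(-88902) = -2940 - 1*(-1/88902) = -2940 + 1/88902 = -261371879/88902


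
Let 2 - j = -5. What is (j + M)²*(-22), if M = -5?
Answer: -88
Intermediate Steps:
j = 7 (j = 2 - 1*(-5) = 2 + 5 = 7)
(j + M)²*(-22) = (7 - 5)²*(-22) = 2²*(-22) = 4*(-22) = -88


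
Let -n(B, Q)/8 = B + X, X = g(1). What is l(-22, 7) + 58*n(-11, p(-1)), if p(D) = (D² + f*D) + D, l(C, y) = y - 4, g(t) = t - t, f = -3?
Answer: 5107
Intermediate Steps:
g(t) = 0
X = 0
l(C, y) = -4 + y
p(D) = D² - 2*D (p(D) = (D² - 3*D) + D = D² - 2*D)
n(B, Q) = -8*B (n(B, Q) = -8*(B + 0) = -8*B)
l(-22, 7) + 58*n(-11, p(-1)) = (-4 + 7) + 58*(-8*(-11)) = 3 + 58*88 = 3 + 5104 = 5107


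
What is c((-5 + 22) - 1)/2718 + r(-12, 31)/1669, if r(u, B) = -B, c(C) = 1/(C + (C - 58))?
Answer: -2192377/117944892 ≈ -0.018588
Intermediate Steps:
c(C) = 1/(-58 + 2*C) (c(C) = 1/(C + (-58 + C)) = 1/(-58 + 2*C))
c((-5 + 22) - 1)/2718 + r(-12, 31)/1669 = (1/(2*(-29 + ((-5 + 22) - 1))))/2718 - 1*31/1669 = (1/(2*(-29 + (17 - 1))))*(1/2718) - 31*1/1669 = (1/(2*(-29 + 16)))*(1/2718) - 31/1669 = ((1/2)/(-13))*(1/2718) - 31/1669 = ((1/2)*(-1/13))*(1/2718) - 31/1669 = -1/26*1/2718 - 31/1669 = -1/70668 - 31/1669 = -2192377/117944892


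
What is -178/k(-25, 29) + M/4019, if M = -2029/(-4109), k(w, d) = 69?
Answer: -2939364637/1139470899 ≈ -2.5796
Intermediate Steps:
M = 2029/4109 (M = -2029*(-1/4109) = 2029/4109 ≈ 0.49379)
-178/k(-25, 29) + M/4019 = -178/69 + (2029/4109)/4019 = -178*1/69 + (2029/4109)*(1/4019) = -178/69 + 2029/16514071 = -2939364637/1139470899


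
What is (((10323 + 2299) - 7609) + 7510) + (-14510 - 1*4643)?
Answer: -6630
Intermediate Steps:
(((10323 + 2299) - 7609) + 7510) + (-14510 - 1*4643) = ((12622 - 7609) + 7510) + (-14510 - 4643) = (5013 + 7510) - 19153 = 12523 - 19153 = -6630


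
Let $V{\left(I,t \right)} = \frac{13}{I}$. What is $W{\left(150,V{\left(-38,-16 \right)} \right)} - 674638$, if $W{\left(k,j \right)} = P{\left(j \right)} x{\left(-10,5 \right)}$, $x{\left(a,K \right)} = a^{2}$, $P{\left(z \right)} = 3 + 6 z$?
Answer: $- \frac{12816322}{19} \approx -6.7454 \cdot 10^{5}$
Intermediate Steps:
$W{\left(k,j \right)} = 300 + 600 j$ ($W{\left(k,j \right)} = \left(3 + 6 j\right) \left(-10\right)^{2} = \left(3 + 6 j\right) 100 = 300 + 600 j$)
$W{\left(150,V{\left(-38,-16 \right)} \right)} - 674638 = \left(300 + 600 \frac{13}{-38}\right) - 674638 = \left(300 + 600 \cdot 13 \left(- \frac{1}{38}\right)\right) - 674638 = \left(300 + 600 \left(- \frac{13}{38}\right)\right) - 674638 = \left(300 - \frac{3900}{19}\right) - 674638 = \frac{1800}{19} - 674638 = - \frac{12816322}{19}$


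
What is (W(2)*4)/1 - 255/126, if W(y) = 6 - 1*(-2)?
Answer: 1259/42 ≈ 29.976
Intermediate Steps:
W(y) = 8 (W(y) = 6 + 2 = 8)
(W(2)*4)/1 - 255/126 = (8*4)/1 - 255/126 = 32*1 - 255*1/126 = 32 - 85/42 = 1259/42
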